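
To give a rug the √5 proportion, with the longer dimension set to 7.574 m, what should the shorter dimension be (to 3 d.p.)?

root-5 ≈ 2.23607.
Shorter side = 7.574 ÷ 2.23607 ≈ 3.38719 → 3.387 m.

3.387 m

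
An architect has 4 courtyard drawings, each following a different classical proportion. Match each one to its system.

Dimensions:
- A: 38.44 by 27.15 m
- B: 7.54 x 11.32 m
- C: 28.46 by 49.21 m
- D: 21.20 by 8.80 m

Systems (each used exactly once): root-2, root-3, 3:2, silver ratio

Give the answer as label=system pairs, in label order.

Ratios: A ≈ 1.416; B ≈ 1.501; C ≈ 1.729; D ≈ 2.409.
Targets: root-2 ≈ 1.414; root-3 ≈ 1.732; 3:2 ≈ 1.500; silver ratio ≈ 2.414.

A=root-2, B=3:2, C=root-3, D=silver ratio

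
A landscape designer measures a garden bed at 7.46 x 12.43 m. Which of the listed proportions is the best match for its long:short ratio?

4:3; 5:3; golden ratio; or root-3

5:3

12.43/7.46 ≈ 1.666. Nearest candidates are 5:3 (1.667, off by 0.001) and golden ratio (1.618, off by 0.048).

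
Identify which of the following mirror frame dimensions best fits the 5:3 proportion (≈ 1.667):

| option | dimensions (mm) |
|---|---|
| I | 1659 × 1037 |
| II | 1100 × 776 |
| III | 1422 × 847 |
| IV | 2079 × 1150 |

III

Ratios (long/short): I ≈ 1.600; II ≈ 1.418; III ≈ 1.679; IV ≈ 1.808.
5:3 ≈ 1.667; option III is nearest (Δ 0.012).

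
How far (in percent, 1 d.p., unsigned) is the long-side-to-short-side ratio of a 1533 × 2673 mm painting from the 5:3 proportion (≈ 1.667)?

Ratio = 2673 / 1533 ≈ 1.7436.
Ideal 5:3 ≈ 1.6667. |1.7436 − 1.6667| / 1.6667 ≈ 4.61% → 4.6%.

4.6%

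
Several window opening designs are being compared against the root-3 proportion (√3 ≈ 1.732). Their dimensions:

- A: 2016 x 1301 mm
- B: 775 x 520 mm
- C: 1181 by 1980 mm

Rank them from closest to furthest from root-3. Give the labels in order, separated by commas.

C, A, B

A: 2016/1301 ≈ 1.550 → |1.550 − 1.732| = 0.182
B: 775/520 ≈ 1.490 → |1.490 − 1.732| = 0.242
C: 1980/1181 ≈ 1.677 → |1.677 − 1.732| = 0.055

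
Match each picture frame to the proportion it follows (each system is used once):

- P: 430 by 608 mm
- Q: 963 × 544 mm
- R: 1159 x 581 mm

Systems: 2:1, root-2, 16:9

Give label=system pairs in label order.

P=root-2, Q=16:9, R=2:1

P = 608/430 ≈ 1.414 → root-2 (1.414)
Q = 963/544 ≈ 1.770 → 16:9 (1.778)
R = 1159/581 ≈ 1.995 → 2:1 (2.000)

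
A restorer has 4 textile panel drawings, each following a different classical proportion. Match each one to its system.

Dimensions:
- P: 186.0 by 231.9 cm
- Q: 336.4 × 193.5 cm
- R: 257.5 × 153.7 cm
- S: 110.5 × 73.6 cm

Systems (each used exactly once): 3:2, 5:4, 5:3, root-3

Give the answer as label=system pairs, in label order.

P = 231.9/186.0 ≈ 1.247 → 5:4 (1.250)
Q = 336.4/193.5 ≈ 1.739 → root-3 (1.732)
R = 257.5/153.7 ≈ 1.675 → 5:3 (1.667)
S = 110.5/73.6 ≈ 1.501 → 3:2 (1.500)

P=5:4, Q=root-3, R=5:3, S=3:2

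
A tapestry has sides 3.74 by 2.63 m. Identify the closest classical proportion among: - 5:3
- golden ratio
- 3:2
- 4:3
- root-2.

3.74/2.63 ≈ 1.422. Nearest candidates are root-2 (1.414, off by 0.008) and 3:2 (1.500, off by 0.078).

root-2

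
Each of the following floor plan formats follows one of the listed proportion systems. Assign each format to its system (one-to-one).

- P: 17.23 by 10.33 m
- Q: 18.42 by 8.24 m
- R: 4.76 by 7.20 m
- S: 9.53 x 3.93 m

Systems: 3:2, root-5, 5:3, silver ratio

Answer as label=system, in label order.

P = 17.23/10.33 ≈ 1.668 → 5:3 (1.667)
Q = 18.42/8.24 ≈ 2.235 → root-5 (2.236)
R = 7.20/4.76 ≈ 1.513 → 3:2 (1.500)
S = 9.53/3.93 ≈ 2.425 → silver ratio (2.414)

P=5:3, Q=root-5, R=3:2, S=silver ratio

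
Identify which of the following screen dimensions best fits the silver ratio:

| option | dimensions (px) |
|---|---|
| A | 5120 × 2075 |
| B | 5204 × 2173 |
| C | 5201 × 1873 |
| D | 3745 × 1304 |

B

Ratios (long/short): A ≈ 2.467; B ≈ 2.395; C ≈ 2.777; D ≈ 2.872.
silver ratio ≈ 2.414; option B is nearest (Δ 0.019).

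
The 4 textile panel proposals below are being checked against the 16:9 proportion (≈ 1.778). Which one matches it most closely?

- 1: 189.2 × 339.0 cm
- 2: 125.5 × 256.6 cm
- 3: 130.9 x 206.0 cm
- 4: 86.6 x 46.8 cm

Target 16:9 ≈ 1.778.
1: 1.792 (Δ0.014)  2: 2.045 (Δ0.267)  3: 1.574 (Δ0.204)  4: 1.850 (Δ0.072)

1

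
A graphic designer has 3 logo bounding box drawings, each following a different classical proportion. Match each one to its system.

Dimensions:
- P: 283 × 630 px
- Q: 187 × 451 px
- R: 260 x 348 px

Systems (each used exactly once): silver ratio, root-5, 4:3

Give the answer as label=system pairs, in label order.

P=root-5, Q=silver ratio, R=4:3

Ratios: P ≈ 2.226; Q ≈ 2.412; R ≈ 1.338.
Targets: silver ratio ≈ 2.414; root-5 ≈ 2.236; 4:3 ≈ 1.333.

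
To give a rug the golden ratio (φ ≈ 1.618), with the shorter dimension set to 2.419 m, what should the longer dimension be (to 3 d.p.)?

golden ratio ≈ 1.61803.
Longer side = 2.419 × 1.61803 ≈ 3.91401 → 3.914 m.

3.914 m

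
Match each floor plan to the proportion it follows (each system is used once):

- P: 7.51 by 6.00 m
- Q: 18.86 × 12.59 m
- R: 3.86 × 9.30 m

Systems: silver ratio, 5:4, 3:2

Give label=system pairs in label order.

P = 7.51/6.00 ≈ 1.252 → 5:4 (1.250)
Q = 18.86/12.59 ≈ 1.498 → 3:2 (1.500)
R = 9.30/3.86 ≈ 2.409 → silver ratio (2.414)

P=5:4, Q=3:2, R=silver ratio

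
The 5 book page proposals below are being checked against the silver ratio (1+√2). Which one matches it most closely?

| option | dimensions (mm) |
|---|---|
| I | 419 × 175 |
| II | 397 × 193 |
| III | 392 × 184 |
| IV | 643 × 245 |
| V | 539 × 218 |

I

Target silver ratio ≈ 2.414.
I: 2.394 (Δ0.020)  II: 2.057 (Δ0.357)  III: 2.130 (Δ0.284)  IV: 2.624 (Δ0.210)  V: 2.472 (Δ0.058)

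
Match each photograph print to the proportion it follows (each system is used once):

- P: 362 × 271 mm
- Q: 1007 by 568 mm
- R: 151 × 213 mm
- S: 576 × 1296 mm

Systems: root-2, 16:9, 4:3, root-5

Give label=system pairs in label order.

P = 362/271 ≈ 1.336 → 4:3 (1.333)
Q = 1007/568 ≈ 1.773 → 16:9 (1.778)
R = 213/151 ≈ 1.411 → root-2 (1.414)
S = 1296/576 ≈ 2.250 → root-5 (2.236)

P=4:3, Q=16:9, R=root-2, S=root-5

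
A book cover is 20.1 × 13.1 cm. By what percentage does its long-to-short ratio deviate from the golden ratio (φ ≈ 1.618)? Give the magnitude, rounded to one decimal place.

Ratio = 20.1 / 13.1 ≈ 1.5344.
Ideal golden ratio ≈ 1.6180. |1.5344 − 1.6180| / 1.6180 ≈ 5.17% → 5.2%.

5.2%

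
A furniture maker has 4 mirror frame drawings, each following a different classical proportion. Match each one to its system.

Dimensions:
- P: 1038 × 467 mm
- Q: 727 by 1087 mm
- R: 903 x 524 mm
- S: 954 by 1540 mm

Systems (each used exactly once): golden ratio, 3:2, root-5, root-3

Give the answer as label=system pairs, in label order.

Ratios: P ≈ 2.223; Q ≈ 1.495; R ≈ 1.723; S ≈ 1.614.
Targets: golden ratio ≈ 1.618; 3:2 ≈ 1.500; root-5 ≈ 2.236; root-3 ≈ 1.732.

P=root-5, Q=3:2, R=root-3, S=golden ratio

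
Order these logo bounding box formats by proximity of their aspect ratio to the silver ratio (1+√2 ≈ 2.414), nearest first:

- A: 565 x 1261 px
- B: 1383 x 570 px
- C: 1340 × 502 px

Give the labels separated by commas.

A: 1261/565 ≈ 2.232 → |2.232 − 2.414| = 0.182
B: 1383/570 ≈ 2.426 → |2.426 − 2.414| = 0.012
C: 1340/502 ≈ 2.669 → |2.669 − 2.414| = 0.255

B, A, C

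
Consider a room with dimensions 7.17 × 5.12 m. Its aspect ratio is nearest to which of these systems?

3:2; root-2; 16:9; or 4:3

root-2

7.17/5.12 ≈ 1.400. Nearest candidates are root-2 (1.414, off by 0.014) and 4:3 (1.333, off by 0.067).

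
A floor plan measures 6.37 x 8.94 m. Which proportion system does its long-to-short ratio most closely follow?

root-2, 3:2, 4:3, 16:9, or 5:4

root-2

Ratio = 8.94 / 6.37 ≈ 1.403.
Distances: root-2 1.414 (Δ 0.011); 3:2 1.500 (Δ 0.097); 4:3 1.333 (Δ 0.070); 16:9 1.778 (Δ 0.375); 5:4 1.250 (Δ 0.153).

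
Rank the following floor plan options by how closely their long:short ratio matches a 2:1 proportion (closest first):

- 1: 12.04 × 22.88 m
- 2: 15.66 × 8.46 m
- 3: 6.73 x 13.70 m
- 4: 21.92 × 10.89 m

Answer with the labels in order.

4, 3, 1, 2

Ratios: 1 = 22.88 / 12.04 ≈ 1.900; 2 = 15.66 / 8.46 ≈ 1.851; 3 = 13.70 / 6.73 ≈ 2.036; 4 = 21.92 / 10.89 ≈ 2.013.
|Δ from 2.000|: 1 0.100; 2 0.149; 3 0.036; 4 0.013.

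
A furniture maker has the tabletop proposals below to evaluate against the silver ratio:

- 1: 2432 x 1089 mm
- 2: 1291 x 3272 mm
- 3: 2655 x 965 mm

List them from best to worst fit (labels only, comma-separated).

2, 1, 3

Ratios: 1 = 2432 / 1089 ≈ 2.233; 2 = 3272 / 1291 ≈ 2.534; 3 = 2655 / 965 ≈ 2.751.
|Δ from 2.414|: 1 0.181; 2 0.120; 3 0.337.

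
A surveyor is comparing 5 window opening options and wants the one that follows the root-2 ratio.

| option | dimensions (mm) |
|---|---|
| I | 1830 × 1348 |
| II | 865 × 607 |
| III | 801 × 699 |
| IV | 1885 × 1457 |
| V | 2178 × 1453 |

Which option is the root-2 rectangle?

Target root-2 ≈ 1.414.
I: 1.358 (Δ0.056)  II: 1.425 (Δ0.011)  III: 1.146 (Δ0.268)  IV: 1.294 (Δ0.120)  V: 1.499 (Δ0.085)

II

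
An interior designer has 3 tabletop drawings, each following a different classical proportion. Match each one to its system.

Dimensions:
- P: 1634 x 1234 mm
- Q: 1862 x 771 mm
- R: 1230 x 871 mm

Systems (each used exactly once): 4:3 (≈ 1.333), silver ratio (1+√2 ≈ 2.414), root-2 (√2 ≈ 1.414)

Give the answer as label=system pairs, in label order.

Ratios: P ≈ 1.324; Q ≈ 2.415; R ≈ 1.412.
Targets: 4:3 ≈ 1.333; silver ratio ≈ 2.414; root-2 ≈ 1.414.

P=4:3, Q=silver ratio, R=root-2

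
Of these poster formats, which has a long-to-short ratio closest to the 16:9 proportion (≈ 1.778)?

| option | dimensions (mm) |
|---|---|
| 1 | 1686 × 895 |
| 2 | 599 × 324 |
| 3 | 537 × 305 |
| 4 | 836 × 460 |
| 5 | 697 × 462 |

3

Target 16:9 ≈ 1.778.
1: 1.884 (Δ0.106)  2: 1.849 (Δ0.071)  3: 1.761 (Δ0.017)  4: 1.817 (Δ0.039)  5: 1.509 (Δ0.269)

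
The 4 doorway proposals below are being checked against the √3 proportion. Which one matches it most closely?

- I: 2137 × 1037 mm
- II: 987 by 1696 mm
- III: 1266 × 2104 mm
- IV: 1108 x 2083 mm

Target root-3 ≈ 1.732.
I: 2.061 (Δ0.329)  II: 1.718 (Δ0.014)  III: 1.662 (Δ0.070)  IV: 1.880 (Δ0.148)

II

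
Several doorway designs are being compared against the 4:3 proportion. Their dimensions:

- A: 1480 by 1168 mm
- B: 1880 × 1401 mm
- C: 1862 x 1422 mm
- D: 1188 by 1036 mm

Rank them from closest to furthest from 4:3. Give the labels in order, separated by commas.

B, C, A, D

A: 1480/1168 ≈ 1.267 → |1.267 − 1.333| = 0.066
B: 1880/1401 ≈ 1.342 → |1.342 − 1.333| = 0.009
C: 1862/1422 ≈ 1.309 → |1.309 − 1.333| = 0.024
D: 1188/1036 ≈ 1.147 → |1.147 − 1.333| = 0.186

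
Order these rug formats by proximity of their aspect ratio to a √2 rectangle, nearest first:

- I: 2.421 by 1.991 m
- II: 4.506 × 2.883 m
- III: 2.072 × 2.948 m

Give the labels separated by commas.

III, II, I

Ratios: I = 2.421 / 1.991 ≈ 1.216; II = 4.506 / 2.883 ≈ 1.563; III = 2.948 / 2.072 ≈ 1.423.
|Δ from 1.414|: I 0.198; II 0.149; III 0.009.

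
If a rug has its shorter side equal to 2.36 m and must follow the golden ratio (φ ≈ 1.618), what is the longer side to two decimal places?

golden ratio ≈ 1.61803.
Longer side = 2.36 × 1.61803 ≈ 3.8186 → 3.82 m.

3.82 m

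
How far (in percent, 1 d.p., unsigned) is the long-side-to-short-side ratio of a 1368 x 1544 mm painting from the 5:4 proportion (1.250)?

9.7%

Ratio = 1544 / 1368 ≈ 1.1287.
Ideal 5:4 = 1.2500. |1.1287 − 1.2500| / 1.2500 ≈ 9.70% → 9.7%.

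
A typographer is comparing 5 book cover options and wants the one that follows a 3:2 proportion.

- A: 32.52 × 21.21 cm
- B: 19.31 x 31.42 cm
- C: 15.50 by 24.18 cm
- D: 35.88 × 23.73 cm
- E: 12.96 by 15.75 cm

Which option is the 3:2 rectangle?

D

Ratios (long/short): A ≈ 1.533; B ≈ 1.627; C ≈ 1.560; D ≈ 1.512; E ≈ 1.215.
3:2 ≈ 1.500; option D is nearest (Δ 0.012).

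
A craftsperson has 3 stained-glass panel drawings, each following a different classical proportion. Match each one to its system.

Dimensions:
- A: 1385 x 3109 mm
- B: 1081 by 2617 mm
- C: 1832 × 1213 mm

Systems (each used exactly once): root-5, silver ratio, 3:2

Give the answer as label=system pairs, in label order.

A = 3109/1385 ≈ 2.245 → root-5 (2.236)
B = 2617/1081 ≈ 2.421 → silver ratio (2.414)
C = 1832/1213 ≈ 1.510 → 3:2 (1.500)

A=root-5, B=silver ratio, C=3:2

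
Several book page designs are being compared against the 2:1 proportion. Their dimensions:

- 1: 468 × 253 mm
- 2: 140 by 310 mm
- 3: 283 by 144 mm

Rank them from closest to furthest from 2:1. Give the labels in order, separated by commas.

3, 1, 2

1: 468/253 ≈ 1.850 → |1.850 − 2.000| = 0.150
2: 310/140 ≈ 2.214 → |2.214 − 2.000| = 0.214
3: 283/144 ≈ 1.965 → |1.965 − 2.000| = 0.035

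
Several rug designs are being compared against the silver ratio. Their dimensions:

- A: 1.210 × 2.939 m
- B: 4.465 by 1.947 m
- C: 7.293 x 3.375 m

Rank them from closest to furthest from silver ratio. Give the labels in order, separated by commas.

A: 2.939/1.210 ≈ 2.429 → |2.429 − 2.414| = 0.015
B: 4.465/1.947 ≈ 2.293 → |2.293 − 2.414| = 0.121
C: 7.293/3.375 ≈ 2.161 → |2.161 − 2.414| = 0.253

A, B, C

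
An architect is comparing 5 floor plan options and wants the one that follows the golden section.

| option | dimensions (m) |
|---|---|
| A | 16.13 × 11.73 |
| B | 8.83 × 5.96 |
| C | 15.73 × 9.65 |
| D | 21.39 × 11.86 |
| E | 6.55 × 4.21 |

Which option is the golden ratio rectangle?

Ratios (long/short): A ≈ 1.375; B ≈ 1.482; C ≈ 1.630; D ≈ 1.804; E ≈ 1.556.
golden ratio ≈ 1.618; option C is nearest (Δ 0.012).

C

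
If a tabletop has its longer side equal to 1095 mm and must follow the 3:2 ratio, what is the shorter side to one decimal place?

3:2 = 1.50000.
Shorter side = 1095 ÷ 1.50000 ≈ 730.000 → 730.0 mm.

730.0 mm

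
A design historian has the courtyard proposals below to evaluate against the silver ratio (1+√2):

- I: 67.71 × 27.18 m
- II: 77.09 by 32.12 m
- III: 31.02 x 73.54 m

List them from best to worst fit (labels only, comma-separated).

I: 67.71/27.18 ≈ 2.491 → |2.491 − 2.414| = 0.077
II: 77.09/32.12 ≈ 2.400 → |2.400 − 2.414| = 0.014
III: 73.54/31.02 ≈ 2.371 → |2.371 − 2.414| = 0.043

II, III, I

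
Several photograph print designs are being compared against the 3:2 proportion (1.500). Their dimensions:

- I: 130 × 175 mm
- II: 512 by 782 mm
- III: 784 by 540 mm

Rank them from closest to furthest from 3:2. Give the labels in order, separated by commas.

II, III, I

I: 175/130 ≈ 1.346 → |1.346 − 1.500| = 0.154
II: 782/512 ≈ 1.527 → |1.527 − 1.500| = 0.027
III: 784/540 ≈ 1.452 → |1.452 − 1.500| = 0.048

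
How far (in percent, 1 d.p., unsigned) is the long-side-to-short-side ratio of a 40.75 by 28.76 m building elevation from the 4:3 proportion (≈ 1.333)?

6.3%

Ratio = 40.75 / 28.76 ≈ 1.4169.
Ideal 4:3 ≈ 1.3333. |1.4169 − 1.3333| / 1.3333 ≈ 6.27% → 6.3%.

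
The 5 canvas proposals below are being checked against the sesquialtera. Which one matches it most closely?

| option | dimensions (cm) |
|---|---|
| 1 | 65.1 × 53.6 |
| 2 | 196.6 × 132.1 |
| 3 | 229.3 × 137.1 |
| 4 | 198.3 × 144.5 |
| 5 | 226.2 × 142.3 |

2

Ratios (long/short): 1 ≈ 1.215; 2 ≈ 1.488; 3 ≈ 1.673; 4 ≈ 1.372; 5 ≈ 1.590.
3:2 ≈ 1.500; option 2 is nearest (Δ 0.012).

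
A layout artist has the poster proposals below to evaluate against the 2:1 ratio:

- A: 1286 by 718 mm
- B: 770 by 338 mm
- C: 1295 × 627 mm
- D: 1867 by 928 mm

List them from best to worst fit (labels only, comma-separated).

D, C, A, B

Ratios: A = 1286 / 718 ≈ 1.791; B = 770 / 338 ≈ 2.278; C = 1295 / 627 ≈ 2.065; D = 1867 / 928 ≈ 2.012.
|Δ from 2.000|: A 0.209; B 0.278; C 0.065; D 0.012.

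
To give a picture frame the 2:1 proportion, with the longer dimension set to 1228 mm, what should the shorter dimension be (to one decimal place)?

2:1 = 2.00000.
Shorter side = 1228 ÷ 2.00000 ≈ 614.000 → 614.0 mm.

614.0 mm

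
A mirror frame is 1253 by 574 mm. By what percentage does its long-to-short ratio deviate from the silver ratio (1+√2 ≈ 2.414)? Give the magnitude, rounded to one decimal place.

Ratio = 1253 / 574 ≈ 2.1829.
Ideal silver ratio ≈ 2.4142. |2.1829 − 2.4142| / 2.4142 ≈ 9.58% → 9.6%.

9.6%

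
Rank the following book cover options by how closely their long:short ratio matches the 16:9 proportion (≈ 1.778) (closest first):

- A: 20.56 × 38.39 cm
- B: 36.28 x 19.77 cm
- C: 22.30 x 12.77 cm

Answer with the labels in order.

A: 38.39/20.56 ≈ 1.867 → |1.867 − 1.778| = 0.089
B: 36.28/19.77 ≈ 1.835 → |1.835 − 1.778| = 0.057
C: 22.30/12.77 ≈ 1.746 → |1.746 − 1.778| = 0.032

C, B, A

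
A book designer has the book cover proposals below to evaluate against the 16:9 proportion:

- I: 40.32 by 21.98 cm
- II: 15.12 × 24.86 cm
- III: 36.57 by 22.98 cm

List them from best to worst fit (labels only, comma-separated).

I, II, III

I: 40.32/21.98 ≈ 1.834 → |1.834 − 1.778| = 0.056
II: 24.86/15.12 ≈ 1.644 → |1.644 − 1.778| = 0.134
III: 36.57/22.98 ≈ 1.591 → |1.591 − 1.778| = 0.187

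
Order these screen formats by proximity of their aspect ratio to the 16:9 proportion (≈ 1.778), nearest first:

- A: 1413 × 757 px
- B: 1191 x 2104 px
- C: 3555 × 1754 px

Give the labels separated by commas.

Ratios: A = 1413 / 757 ≈ 1.867; B = 2104 / 1191 ≈ 1.767; C = 3555 / 1754 ≈ 2.027.
|Δ from 1.778|: A 0.089; B 0.011; C 0.249.

B, A, C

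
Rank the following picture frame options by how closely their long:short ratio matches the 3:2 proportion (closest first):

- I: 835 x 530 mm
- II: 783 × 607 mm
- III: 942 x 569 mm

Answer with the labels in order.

Ratios: I = 835 / 530 ≈ 1.575; II = 783 / 607 ≈ 1.290; III = 942 / 569 ≈ 1.656.
|Δ from 1.500|: I 0.075; II 0.210; III 0.156.

I, III, II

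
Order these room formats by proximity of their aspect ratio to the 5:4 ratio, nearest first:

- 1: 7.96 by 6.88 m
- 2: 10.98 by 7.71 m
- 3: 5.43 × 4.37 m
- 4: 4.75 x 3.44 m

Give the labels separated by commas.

Ratios: 1 = 7.96 / 6.88 ≈ 1.157; 2 = 10.98 / 7.71 ≈ 1.424; 3 = 5.43 / 4.37 ≈ 1.243; 4 = 4.75 / 3.44 ≈ 1.381.
|Δ from 1.250|: 1 0.093; 2 0.174; 3 0.007; 4 0.131.

3, 1, 4, 2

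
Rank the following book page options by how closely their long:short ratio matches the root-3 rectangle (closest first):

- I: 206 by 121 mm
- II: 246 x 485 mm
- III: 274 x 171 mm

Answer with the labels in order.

I, III, II

I: 206/121 ≈ 1.702 → |1.702 − 1.732| = 0.030
II: 485/246 ≈ 1.972 → |1.972 − 1.732| = 0.240
III: 274/171 ≈ 1.602 → |1.602 − 1.732| = 0.130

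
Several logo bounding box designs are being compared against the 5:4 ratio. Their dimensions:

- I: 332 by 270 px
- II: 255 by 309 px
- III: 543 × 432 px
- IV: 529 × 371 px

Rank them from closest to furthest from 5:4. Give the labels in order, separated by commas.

I: 332/270 ≈ 1.230 → |1.230 − 1.250| = 0.020
II: 309/255 ≈ 1.212 → |1.212 − 1.250| = 0.038
III: 543/432 ≈ 1.257 → |1.257 − 1.250| = 0.007
IV: 529/371 ≈ 1.426 → |1.426 − 1.250| = 0.176

III, I, II, IV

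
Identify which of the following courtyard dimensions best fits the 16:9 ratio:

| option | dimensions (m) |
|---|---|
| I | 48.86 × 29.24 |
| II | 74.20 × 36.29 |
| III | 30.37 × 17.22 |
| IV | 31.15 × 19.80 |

Target 16:9 ≈ 1.778.
I: 1.671 (Δ0.107)  II: 2.045 (Δ0.267)  III: 1.764 (Δ0.014)  IV: 1.573 (Δ0.205)

III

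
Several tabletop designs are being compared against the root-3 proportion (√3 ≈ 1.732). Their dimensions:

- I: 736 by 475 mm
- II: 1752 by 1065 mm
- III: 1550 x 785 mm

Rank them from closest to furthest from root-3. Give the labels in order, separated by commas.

II, I, III

Ratios: I = 736 / 475 ≈ 1.549; II = 1752 / 1065 ≈ 1.645; III = 1550 / 785 ≈ 1.975.
|Δ from 1.732|: I 0.183; II 0.087; III 0.243.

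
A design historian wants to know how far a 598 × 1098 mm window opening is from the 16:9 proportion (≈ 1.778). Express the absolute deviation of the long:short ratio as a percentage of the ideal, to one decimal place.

Ratio = 1098 / 598 ≈ 1.8361.
Ideal 16:9 ≈ 1.7778. |1.8361 − 1.7778| / 1.7778 ≈ 3.28% → 3.3%.

3.3%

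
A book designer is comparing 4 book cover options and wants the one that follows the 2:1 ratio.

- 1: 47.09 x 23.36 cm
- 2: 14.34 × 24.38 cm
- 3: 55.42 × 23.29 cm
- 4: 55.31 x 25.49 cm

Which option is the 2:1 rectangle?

1

Target 2:1 ≈ 2.000.
1: 2.016 (Δ0.016)  2: 1.700 (Δ0.300)  3: 2.380 (Δ0.380)  4: 2.170 (Δ0.170)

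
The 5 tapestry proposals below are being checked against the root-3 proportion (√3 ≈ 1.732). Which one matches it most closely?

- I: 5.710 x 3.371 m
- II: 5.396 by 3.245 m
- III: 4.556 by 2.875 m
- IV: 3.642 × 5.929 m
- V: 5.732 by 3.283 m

V

Target root-3 ≈ 1.732.
I: 1.694 (Δ0.038)  II: 1.663 (Δ0.069)  III: 1.585 (Δ0.147)  IV: 1.628 (Δ0.104)  V: 1.746 (Δ0.014)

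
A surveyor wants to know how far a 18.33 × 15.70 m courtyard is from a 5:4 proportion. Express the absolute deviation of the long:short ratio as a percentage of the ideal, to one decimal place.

6.6%

Ratio = 18.33 / 15.70 ≈ 1.1675.
Ideal 5:4 = 1.2500. |1.1675 − 1.2500| / 1.2500 ≈ 6.60% → 6.6%.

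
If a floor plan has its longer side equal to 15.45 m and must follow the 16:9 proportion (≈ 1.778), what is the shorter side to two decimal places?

8.69 m

16:9 ≈ 1.77778.
Shorter side = 15.45 ÷ 1.77778 ≈ 8.6906 → 8.69 m.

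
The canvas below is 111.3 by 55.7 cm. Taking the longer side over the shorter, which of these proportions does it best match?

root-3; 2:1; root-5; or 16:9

Ratio = 111.3 / 55.7 ≈ 1.998.
Distances: root-3 1.732 (Δ 0.266); 2:1 2.000 (Δ 0.002); root-5 2.236 (Δ 0.238); 16:9 1.778 (Δ 0.220).

2:1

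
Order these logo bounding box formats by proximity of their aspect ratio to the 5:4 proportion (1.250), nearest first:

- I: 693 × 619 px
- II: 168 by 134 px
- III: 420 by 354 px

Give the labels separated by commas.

Ratios: I = 693 / 619 ≈ 1.120; II = 168 / 134 ≈ 1.254; III = 420 / 354 ≈ 1.186.
|Δ from 1.250|: I 0.130; II 0.004; III 0.064.

II, III, I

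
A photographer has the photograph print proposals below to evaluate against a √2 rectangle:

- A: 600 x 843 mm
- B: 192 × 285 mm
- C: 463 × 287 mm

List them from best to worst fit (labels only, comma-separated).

A, B, C

A: 843/600 ≈ 1.405 → |1.405 − 1.414| = 0.009
B: 285/192 ≈ 1.484 → |1.484 − 1.414| = 0.070
C: 463/287 ≈ 1.613 → |1.613 − 1.414| = 0.199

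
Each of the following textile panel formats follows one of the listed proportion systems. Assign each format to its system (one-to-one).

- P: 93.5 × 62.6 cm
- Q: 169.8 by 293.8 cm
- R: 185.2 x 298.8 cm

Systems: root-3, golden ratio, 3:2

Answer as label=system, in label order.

P=3:2, Q=root-3, R=golden ratio

P = 93.5/62.6 ≈ 1.494 → 3:2 (1.500)
Q = 293.8/169.8 ≈ 1.730 → root-3 (1.732)
R = 298.8/185.2 ≈ 1.613 → golden ratio (1.618)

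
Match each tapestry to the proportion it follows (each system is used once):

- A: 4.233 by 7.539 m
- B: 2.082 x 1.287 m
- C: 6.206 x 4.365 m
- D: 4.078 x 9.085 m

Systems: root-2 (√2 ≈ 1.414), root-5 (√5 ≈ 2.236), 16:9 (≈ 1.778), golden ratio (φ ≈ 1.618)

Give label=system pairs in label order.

A = 7.539/4.233 ≈ 1.781 → 16:9 (1.778)
B = 2.082/1.287 ≈ 1.618 → golden ratio (1.618)
C = 6.206/4.365 ≈ 1.422 → root-2 (1.414)
D = 9.085/4.078 ≈ 2.228 → root-5 (2.236)

A=16:9, B=golden ratio, C=root-2, D=root-5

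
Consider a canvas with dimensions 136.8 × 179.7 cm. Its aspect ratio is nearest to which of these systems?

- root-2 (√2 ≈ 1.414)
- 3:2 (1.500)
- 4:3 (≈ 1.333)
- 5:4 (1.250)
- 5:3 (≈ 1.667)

179.7/136.8 ≈ 1.314. Nearest candidates are 4:3 (1.333, off by 0.019) and 5:4 (1.250, off by 0.064).

4:3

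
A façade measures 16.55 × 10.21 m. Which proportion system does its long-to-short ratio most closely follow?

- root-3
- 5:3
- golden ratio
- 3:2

16.55/10.21 ≈ 1.621. Nearest candidates are golden ratio (1.618, off by 0.003) and 5:3 (1.667, off by 0.046).

golden ratio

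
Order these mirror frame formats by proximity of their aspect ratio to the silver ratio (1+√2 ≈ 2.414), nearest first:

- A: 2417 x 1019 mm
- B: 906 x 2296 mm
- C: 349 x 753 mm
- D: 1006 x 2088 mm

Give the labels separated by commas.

Ratios: A = 2417 / 1019 ≈ 2.372; B = 2296 / 906 ≈ 2.534; C = 753 / 349 ≈ 2.158; D = 2088 / 1006 ≈ 2.076.
|Δ from 2.414|: A 0.042; B 0.120; C 0.256; D 0.338.

A, B, C, D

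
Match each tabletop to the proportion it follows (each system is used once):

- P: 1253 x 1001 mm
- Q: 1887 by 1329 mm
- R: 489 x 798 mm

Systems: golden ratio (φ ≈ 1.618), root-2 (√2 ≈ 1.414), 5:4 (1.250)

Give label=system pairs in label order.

P=5:4, Q=root-2, R=golden ratio

Ratios: P ≈ 1.252; Q ≈ 1.420; R ≈ 1.632.
Targets: golden ratio ≈ 1.618; root-2 ≈ 1.414; 5:4 ≈ 1.250.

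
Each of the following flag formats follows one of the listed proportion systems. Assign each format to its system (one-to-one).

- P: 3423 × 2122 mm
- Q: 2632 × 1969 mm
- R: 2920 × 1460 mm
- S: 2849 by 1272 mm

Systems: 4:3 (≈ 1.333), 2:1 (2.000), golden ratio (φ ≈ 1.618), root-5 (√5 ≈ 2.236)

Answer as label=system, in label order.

P=golden ratio, Q=4:3, R=2:1, S=root-5

P = 3423/2122 ≈ 1.613 → golden ratio (1.618)
Q = 2632/1969 ≈ 1.337 → 4:3 (1.333)
R = 2920/1460 ≈ 2.000 → 2:1 (2.000)
S = 2849/1272 ≈ 2.240 → root-5 (2.236)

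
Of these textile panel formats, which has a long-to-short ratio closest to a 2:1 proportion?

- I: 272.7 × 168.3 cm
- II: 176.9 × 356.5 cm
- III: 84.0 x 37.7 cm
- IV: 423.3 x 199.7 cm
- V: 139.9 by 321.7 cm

II

Target 2:1 ≈ 2.000.
I: 1.620 (Δ0.380)  II: 2.015 (Δ0.015)  III: 2.228 (Δ0.228)  IV: 2.120 (Δ0.120)  V: 2.299 (Δ0.299)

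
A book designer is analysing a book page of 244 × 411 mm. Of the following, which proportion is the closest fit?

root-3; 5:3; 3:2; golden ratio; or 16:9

5:3

411/244 ≈ 1.684. Nearest candidates are 5:3 (1.667, off by 0.017) and root-3 (1.732, off by 0.048).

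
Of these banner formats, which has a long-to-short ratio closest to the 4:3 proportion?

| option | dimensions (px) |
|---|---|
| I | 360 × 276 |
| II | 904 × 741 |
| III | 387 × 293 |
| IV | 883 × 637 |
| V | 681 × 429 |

III

Ratios (long/short): I ≈ 1.304; II ≈ 1.220; III ≈ 1.321; IV ≈ 1.386; V ≈ 1.587.
4:3 ≈ 1.333; option III is nearest (Δ 0.012).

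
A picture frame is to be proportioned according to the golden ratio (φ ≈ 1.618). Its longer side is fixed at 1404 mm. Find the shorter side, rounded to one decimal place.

golden ratio ≈ 1.61803.
Shorter side = 1404 ÷ 1.61803 ≈ 867.722 → 867.7 mm.

867.7 mm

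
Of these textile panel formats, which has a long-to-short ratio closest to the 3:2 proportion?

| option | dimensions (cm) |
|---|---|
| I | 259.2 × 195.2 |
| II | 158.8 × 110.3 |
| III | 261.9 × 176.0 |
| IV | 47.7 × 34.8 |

III

Ratios (long/short): I ≈ 1.328; II ≈ 1.440; III ≈ 1.488; IV ≈ 1.371.
3:2 ≈ 1.500; option III is nearest (Δ 0.012).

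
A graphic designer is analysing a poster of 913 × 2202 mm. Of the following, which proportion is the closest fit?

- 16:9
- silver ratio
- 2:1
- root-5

silver ratio

Ratio = 2202 / 913 ≈ 2.412.
Distances: 16:9 1.778 (Δ 0.634); silver ratio 2.414 (Δ 0.002); 2:1 2.000 (Δ 0.412); root-5 2.236 (Δ 0.176).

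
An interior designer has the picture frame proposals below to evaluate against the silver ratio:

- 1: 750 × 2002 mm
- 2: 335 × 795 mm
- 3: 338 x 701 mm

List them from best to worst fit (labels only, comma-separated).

1: 2002/750 ≈ 2.669 → |2.669 − 2.414| = 0.255
2: 795/335 ≈ 2.373 → |2.373 − 2.414| = 0.041
3: 701/338 ≈ 2.074 → |2.074 − 2.414| = 0.340

2, 1, 3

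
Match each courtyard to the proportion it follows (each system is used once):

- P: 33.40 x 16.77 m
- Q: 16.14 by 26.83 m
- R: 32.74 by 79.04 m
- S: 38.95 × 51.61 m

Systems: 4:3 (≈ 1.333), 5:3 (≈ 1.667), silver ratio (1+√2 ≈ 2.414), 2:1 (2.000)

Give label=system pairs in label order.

P=2:1, Q=5:3, R=silver ratio, S=4:3

P = 33.40/16.77 ≈ 1.992 → 2:1 (2.000)
Q = 26.83/16.14 ≈ 1.662 → 5:3 (1.667)
R = 79.04/32.74 ≈ 2.414 → silver ratio (2.414)
S = 51.61/38.95 ≈ 1.325 → 4:3 (1.333)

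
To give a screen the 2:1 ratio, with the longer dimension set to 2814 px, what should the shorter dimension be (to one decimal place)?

1407.0 px

2:1 = 2.00000.
Shorter side = 2814 ÷ 2.00000 ≈ 1407.000 → 1407.0 px.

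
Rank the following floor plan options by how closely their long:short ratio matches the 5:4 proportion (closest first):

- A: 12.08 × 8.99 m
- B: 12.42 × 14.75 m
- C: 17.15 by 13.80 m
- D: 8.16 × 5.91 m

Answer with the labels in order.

A: 12.08/8.99 ≈ 1.344 → |1.344 − 1.250| = 0.094
B: 14.75/12.42 ≈ 1.188 → |1.188 − 1.250| = 0.062
C: 17.15/13.80 ≈ 1.243 → |1.243 − 1.250| = 0.007
D: 8.16/5.91 ≈ 1.381 → |1.381 − 1.250| = 0.131

C, B, A, D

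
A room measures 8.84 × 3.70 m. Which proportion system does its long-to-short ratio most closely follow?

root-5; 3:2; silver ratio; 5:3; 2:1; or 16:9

8.84/3.70 ≈ 2.389. Nearest candidates are silver ratio (2.414, off by 0.025) and root-5 (2.236, off by 0.153).

silver ratio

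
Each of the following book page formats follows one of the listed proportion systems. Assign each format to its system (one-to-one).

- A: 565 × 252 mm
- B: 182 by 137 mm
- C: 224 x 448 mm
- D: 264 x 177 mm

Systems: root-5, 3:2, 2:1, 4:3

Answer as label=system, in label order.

A=root-5, B=4:3, C=2:1, D=3:2

Ratios: A ≈ 2.242; B ≈ 1.328; C ≈ 2.000; D ≈ 1.492.
Targets: root-5 ≈ 2.236; 3:2 ≈ 1.500; 2:1 ≈ 2.000; 4:3 ≈ 1.333.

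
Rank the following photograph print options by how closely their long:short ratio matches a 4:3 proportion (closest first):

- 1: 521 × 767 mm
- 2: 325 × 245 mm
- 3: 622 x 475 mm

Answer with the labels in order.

2, 3, 1

1: 767/521 ≈ 1.472 → |1.472 − 1.333| = 0.139
2: 325/245 ≈ 1.327 → |1.327 − 1.333| = 0.006
3: 622/475 ≈ 1.309 → |1.309 − 1.333| = 0.024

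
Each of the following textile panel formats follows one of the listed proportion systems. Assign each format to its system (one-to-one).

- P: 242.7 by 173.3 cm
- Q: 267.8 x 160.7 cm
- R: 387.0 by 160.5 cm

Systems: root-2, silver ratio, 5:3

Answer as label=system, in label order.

P=root-2, Q=5:3, R=silver ratio

Ratios: P ≈ 1.400; Q ≈ 1.666; R ≈ 2.411.
Targets: root-2 ≈ 1.414; silver ratio ≈ 2.414; 5:3 ≈ 1.667.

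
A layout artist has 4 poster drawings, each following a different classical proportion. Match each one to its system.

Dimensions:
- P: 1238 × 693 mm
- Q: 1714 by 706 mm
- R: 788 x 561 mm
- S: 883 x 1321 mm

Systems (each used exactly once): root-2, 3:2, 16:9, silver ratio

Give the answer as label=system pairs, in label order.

Ratios: P ≈ 1.786; Q ≈ 2.428; R ≈ 1.405; S ≈ 1.496.
Targets: root-2 ≈ 1.414; 3:2 ≈ 1.500; 16:9 ≈ 1.778; silver ratio ≈ 2.414.

P=16:9, Q=silver ratio, R=root-2, S=3:2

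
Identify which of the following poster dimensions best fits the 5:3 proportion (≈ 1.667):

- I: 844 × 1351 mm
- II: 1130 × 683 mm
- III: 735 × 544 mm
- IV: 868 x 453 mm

II

Ratios (long/short): I ≈ 1.601; II ≈ 1.654; III ≈ 1.351; IV ≈ 1.916.
5:3 ≈ 1.667; option II is nearest (Δ 0.013).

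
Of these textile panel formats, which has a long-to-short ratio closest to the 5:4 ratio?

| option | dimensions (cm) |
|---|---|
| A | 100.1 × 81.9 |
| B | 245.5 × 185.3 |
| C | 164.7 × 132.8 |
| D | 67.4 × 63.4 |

Target 5:4 ≈ 1.250.
A: 1.222 (Δ0.028)  B: 1.325 (Δ0.075)  C: 1.240 (Δ0.010)  D: 1.063 (Δ0.187)

C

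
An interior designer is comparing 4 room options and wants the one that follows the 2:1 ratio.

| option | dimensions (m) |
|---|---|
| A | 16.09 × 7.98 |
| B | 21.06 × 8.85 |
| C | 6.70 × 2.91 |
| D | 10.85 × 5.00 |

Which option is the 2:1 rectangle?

A

Ratios (long/short): A ≈ 2.016; B ≈ 2.380; C ≈ 2.302; D ≈ 2.170.
2:1 ≈ 2.000; option A is nearest (Δ 0.016).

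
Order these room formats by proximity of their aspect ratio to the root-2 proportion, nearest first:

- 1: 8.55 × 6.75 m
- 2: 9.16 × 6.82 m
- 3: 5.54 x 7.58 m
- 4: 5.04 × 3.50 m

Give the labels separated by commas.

4, 3, 2, 1

Ratios: 1 = 8.55 / 6.75 ≈ 1.267; 2 = 9.16 / 6.82 ≈ 1.343; 3 = 7.58 / 5.54 ≈ 1.368; 4 = 5.04 / 3.50 ≈ 1.440.
|Δ from 1.414|: 1 0.147; 2 0.071; 3 0.046; 4 0.026.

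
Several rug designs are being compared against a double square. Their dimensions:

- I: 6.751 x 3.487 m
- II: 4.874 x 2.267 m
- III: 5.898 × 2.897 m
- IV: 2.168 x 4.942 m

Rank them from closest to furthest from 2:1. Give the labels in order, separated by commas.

I: 6.751/3.487 ≈ 1.936 → |1.936 − 2.000| = 0.064
II: 4.874/2.267 ≈ 2.150 → |2.150 − 2.000| = 0.150
III: 5.898/2.897 ≈ 2.036 → |2.036 − 2.000| = 0.036
IV: 4.942/2.168 ≈ 2.280 → |2.280 − 2.000| = 0.280

III, I, II, IV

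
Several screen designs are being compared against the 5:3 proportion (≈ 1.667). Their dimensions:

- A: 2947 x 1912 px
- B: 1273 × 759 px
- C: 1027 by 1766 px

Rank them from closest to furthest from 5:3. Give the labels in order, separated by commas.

A: 2947/1912 ≈ 1.541 → |1.541 − 1.667| = 0.126
B: 1273/759 ≈ 1.677 → |1.677 − 1.667| = 0.010
C: 1766/1027 ≈ 1.720 → |1.720 − 1.667| = 0.053

B, C, A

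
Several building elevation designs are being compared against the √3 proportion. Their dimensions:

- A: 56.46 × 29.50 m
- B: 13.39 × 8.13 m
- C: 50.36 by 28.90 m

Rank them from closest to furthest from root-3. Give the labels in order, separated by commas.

Ratios: A = 56.46 / 29.50 ≈ 1.914; B = 13.39 / 8.13 ≈ 1.647; C = 50.36 / 28.90 ≈ 1.743.
|Δ from 1.732|: A 0.182; B 0.085; C 0.011.

C, B, A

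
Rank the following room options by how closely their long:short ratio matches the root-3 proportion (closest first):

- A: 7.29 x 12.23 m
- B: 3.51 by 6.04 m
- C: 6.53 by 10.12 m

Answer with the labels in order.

B, A, C

Ratios: A = 12.23 / 7.29 ≈ 1.678; B = 6.04 / 3.51 ≈ 1.721; C = 10.12 / 6.53 ≈ 1.550.
|Δ from 1.732|: A 0.054; B 0.011; C 0.182.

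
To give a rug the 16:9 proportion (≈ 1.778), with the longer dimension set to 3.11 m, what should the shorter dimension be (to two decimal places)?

16:9 ≈ 1.77778.
Shorter side = 3.11 ÷ 1.77778 ≈ 1.7494 → 1.75 m.

1.75 m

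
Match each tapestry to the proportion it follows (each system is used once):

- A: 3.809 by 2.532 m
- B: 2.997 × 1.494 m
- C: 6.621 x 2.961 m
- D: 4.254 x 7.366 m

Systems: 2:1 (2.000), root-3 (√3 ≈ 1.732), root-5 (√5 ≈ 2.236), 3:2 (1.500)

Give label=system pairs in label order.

A = 3.809/2.532 ≈ 1.504 → 3:2 (1.500)
B = 2.997/1.494 ≈ 2.006 → 2:1 (2.000)
C = 6.621/2.961 ≈ 2.236 → root-5 (2.236)
D = 7.366/4.254 ≈ 1.732 → root-3 (1.732)

A=3:2, B=2:1, C=root-5, D=root-3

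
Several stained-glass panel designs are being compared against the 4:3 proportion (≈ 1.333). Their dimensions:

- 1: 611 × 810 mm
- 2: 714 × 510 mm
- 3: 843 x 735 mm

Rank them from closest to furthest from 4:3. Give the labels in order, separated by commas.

1, 2, 3

1: 810/611 ≈ 1.326 → |1.326 − 1.333| = 0.007
2: 714/510 ≈ 1.400 → |1.400 − 1.333| = 0.067
3: 843/735 ≈ 1.147 → |1.147 − 1.333| = 0.186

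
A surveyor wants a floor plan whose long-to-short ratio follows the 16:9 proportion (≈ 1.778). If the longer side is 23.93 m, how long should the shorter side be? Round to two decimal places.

13.46 m

16:9 ≈ 1.77778.
Shorter side = 23.93 ÷ 1.77778 ≈ 13.4606 → 13.46 m.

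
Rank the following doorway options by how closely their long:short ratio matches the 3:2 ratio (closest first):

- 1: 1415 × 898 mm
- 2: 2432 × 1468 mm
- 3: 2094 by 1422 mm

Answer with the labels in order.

1: 1415/898 ≈ 1.576 → |1.576 − 1.500| = 0.076
2: 2432/1468 ≈ 1.657 → |1.657 − 1.500| = 0.157
3: 2094/1422 ≈ 1.473 → |1.473 − 1.500| = 0.027

3, 1, 2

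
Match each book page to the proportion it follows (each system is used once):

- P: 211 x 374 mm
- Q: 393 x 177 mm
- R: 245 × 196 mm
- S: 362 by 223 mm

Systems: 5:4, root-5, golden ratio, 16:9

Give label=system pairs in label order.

P = 374/211 ≈ 1.773 → 16:9 (1.778)
Q = 393/177 ≈ 2.220 → root-5 (2.236)
R = 245/196 ≈ 1.250 → 5:4 (1.250)
S = 362/223 ≈ 1.623 → golden ratio (1.618)

P=16:9, Q=root-5, R=5:4, S=golden ratio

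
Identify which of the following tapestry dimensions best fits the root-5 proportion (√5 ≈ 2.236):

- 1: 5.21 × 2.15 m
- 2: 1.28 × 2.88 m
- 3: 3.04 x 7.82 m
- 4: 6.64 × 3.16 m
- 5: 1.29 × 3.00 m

2

Target root-5 ≈ 2.236.
1: 2.423 (Δ0.187)  2: 2.250 (Δ0.014)  3: 2.572 (Δ0.336)  4: 2.101 (Δ0.135)  5: 2.326 (Δ0.090)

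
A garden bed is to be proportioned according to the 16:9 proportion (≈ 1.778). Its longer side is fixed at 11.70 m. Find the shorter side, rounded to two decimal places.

6.58 m

16:9 ≈ 1.77778.
Shorter side = 11.70 ÷ 1.77778 ≈ 6.5812 → 6.58 m.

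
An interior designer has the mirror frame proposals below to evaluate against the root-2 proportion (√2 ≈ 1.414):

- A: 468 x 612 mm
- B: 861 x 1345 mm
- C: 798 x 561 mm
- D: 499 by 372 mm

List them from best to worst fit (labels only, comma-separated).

A: 612/468 ≈ 1.308 → |1.308 − 1.414| = 0.106
B: 1345/861 ≈ 1.562 → |1.562 − 1.414| = 0.148
C: 798/561 ≈ 1.422 → |1.422 − 1.414| = 0.008
D: 499/372 ≈ 1.341 → |1.341 − 1.414| = 0.073

C, D, A, B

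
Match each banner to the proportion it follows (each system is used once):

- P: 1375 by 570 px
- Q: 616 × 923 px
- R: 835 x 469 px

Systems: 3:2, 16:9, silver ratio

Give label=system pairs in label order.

P=silver ratio, Q=3:2, R=16:9

Ratios: P ≈ 2.412; Q ≈ 1.498; R ≈ 1.780.
Targets: 3:2 ≈ 1.500; 16:9 ≈ 1.778; silver ratio ≈ 2.414.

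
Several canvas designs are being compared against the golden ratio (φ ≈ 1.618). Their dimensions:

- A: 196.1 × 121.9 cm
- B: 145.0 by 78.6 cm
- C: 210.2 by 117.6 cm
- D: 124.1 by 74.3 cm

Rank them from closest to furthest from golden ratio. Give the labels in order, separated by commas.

Ratios: A = 196.1 / 121.9 ≈ 1.609; B = 145.0 / 78.6 ≈ 1.845; C = 210.2 / 117.6 ≈ 1.787; D = 124.1 / 74.3 ≈ 1.670.
|Δ from 1.618|: A 0.009; B 0.227; C 0.169; D 0.052.

A, D, C, B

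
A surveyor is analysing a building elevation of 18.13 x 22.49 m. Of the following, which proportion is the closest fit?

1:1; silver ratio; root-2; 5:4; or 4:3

5:4

22.49/18.13 ≈ 1.240. Nearest candidates are 5:4 (1.250, off by 0.010) and 4:3 (1.333, off by 0.093).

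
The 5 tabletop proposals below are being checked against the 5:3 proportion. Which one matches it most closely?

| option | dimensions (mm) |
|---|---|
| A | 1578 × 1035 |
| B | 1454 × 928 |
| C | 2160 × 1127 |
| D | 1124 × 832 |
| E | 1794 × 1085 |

E

Ratios (long/short): A ≈ 1.525; B ≈ 1.567; C ≈ 1.917; D ≈ 1.351; E ≈ 1.653.
5:3 ≈ 1.667; option E is nearest (Δ 0.014).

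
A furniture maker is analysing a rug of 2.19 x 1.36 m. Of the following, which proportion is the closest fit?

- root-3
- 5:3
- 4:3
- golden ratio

2.19/1.36 ≈ 1.610. Nearest candidates are golden ratio (1.618, off by 0.008) and 5:3 (1.667, off by 0.057).

golden ratio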